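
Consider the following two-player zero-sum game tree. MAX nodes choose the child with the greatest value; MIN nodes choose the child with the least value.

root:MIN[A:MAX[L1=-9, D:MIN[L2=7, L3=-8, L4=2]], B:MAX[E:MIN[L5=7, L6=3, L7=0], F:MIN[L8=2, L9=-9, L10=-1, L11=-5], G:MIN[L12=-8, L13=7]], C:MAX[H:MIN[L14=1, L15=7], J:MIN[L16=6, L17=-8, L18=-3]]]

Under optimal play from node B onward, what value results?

0

E (MIN): min(7, 3, 0) = 0
F (MIN): min(2, -9, -1, -5) = -9
G (MIN): min(-8, 7) = -8
B (MAX): max(0, -9, -8) = 0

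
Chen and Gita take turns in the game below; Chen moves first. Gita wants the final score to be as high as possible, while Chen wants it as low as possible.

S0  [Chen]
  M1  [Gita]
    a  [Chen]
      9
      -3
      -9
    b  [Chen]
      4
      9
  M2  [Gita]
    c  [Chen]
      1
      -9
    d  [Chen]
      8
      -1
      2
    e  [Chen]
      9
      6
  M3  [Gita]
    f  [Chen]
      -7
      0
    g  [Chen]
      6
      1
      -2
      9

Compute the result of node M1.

4

a (Chen): min(9, -3, -9) = -9
b (Chen): min(4, 9) = 4
M1 (Gita): max(-9, 4) = 4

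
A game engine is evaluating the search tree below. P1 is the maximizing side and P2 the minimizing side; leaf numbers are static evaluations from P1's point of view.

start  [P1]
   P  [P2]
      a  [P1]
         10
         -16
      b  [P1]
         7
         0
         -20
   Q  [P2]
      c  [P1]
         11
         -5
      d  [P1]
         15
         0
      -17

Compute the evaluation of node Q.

c (P1): max(11, -5) = 11
d (P1): max(15, 0) = 15
Q (P2): min(11, 15, -17) = -17

-17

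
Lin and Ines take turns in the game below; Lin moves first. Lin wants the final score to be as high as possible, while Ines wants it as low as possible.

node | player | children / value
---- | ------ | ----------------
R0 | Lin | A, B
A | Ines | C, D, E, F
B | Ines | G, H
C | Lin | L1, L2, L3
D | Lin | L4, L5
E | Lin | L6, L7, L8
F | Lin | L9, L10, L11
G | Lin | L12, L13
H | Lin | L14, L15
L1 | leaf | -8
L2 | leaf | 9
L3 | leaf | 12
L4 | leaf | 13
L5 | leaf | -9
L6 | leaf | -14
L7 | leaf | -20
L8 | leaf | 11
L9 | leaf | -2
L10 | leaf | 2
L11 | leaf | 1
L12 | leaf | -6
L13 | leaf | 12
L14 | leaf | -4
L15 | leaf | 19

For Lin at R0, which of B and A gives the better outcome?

G (Lin): max(-6, 12) = 12
H (Lin): max(-4, 19) = 19
B (Ines): min(12, 19) = 12
C (Lin): max(-8, 9, 12) = 12
D (Lin): max(13, -9) = 13
E (Lin): max(-14, -20, 11) = 11
F (Lin): max(-2, 2, 1) = 2
A (Ines): min(12, 13, 11, 2) = 2
Lin prefers the higher value; B=12, A=2. B is better since 12 > 2.

B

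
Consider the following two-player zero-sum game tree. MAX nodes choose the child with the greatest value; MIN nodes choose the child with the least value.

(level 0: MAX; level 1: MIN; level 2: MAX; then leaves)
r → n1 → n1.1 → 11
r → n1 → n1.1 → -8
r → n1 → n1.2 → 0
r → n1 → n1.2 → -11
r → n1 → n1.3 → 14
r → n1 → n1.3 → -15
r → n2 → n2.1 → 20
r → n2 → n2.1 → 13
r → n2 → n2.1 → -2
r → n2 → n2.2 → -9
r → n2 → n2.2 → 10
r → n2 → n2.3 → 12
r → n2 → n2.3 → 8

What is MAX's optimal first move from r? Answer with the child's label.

n2

n1.1 (MAX): max(11, -8) = 11
n1.2 (MAX): max(0, -11) = 0
n1.3 (MAX): max(14, -15) = 14
n1 (MIN): min(11, 0, 14) = 0
n2.1 (MAX): max(20, 13, -2) = 20
n2.2 (MAX): max(-9, 10) = 10
n2.3 (MAX): max(12, 8) = 12
n2 (MIN): min(20, 10, 12) = 10
r (MAX): max(0, 10) = 10
MAX at r wants the highest of {n1=0, n2=10}, so chooses n2.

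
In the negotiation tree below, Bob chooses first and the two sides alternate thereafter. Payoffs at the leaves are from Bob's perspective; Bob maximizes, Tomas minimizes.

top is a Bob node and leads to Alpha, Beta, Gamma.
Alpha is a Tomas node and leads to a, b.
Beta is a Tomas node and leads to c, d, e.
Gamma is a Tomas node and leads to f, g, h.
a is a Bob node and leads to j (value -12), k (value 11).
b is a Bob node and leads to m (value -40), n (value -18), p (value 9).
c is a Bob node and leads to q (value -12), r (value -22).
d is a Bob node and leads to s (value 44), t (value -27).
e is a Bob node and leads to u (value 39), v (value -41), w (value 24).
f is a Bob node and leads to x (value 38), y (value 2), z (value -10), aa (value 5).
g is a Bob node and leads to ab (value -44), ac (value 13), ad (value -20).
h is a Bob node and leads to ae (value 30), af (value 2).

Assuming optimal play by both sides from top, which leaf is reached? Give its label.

a (Bob): max(-12, 11) = 11
b (Bob): max(-40, -18, 9) = 9
Alpha (Tomas): min(11, 9) = 9
c (Bob): max(-12, -22) = -12
d (Bob): max(44, -27) = 44
e (Bob): max(39, -41, 24) = 39
Beta (Tomas): min(-12, 44, 39) = -12
f (Bob): max(38, 2, -10, 5) = 38
g (Bob): max(-44, 13, -20) = 13
h (Bob): max(30, 2) = 30
Gamma (Tomas): min(38, 13, 30) = 13
top (Bob): max(9, -12, 13) = 13
At top, Bob picks Gamma (highest: 13).
At Gamma, Tomas picks g (lowest: 13).
At g, Bob picks ac (highest: 13).
Terminal value 13.

ac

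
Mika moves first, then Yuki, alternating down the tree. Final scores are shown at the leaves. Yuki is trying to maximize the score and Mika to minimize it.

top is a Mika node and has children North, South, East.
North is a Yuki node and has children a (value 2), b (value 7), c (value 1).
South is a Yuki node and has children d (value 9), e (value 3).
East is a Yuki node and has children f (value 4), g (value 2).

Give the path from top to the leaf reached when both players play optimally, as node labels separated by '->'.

top -> East -> f

North (Yuki): max(2, 7, 1) = 7
South (Yuki): max(9, 3) = 9
East (Yuki): max(4, 2) = 4
top (Mika): min(7, 9, 4) = 4
At top, Mika picks East (lowest: 4).
At East, Yuki picks f (highest: 4).
Terminal value 4.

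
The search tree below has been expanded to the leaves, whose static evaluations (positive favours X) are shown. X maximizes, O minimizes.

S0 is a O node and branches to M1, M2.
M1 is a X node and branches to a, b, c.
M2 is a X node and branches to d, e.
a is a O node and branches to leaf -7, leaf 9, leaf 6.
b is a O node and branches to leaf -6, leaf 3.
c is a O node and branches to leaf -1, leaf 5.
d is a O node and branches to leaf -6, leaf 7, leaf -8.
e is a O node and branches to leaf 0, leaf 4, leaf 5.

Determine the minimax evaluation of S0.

a (O): min(-7, 9, 6) = -7
b (O): min(-6, 3) = -6
c (O): min(-1, 5) = -1
M1 (X): max(-7, -6, -1) = -1
d (O): min(-6, 7, -8) = -8
e (O): min(0, 4, 5) = 0
M2 (X): max(-8, 0) = 0
S0 (O): min(-1, 0) = -1

-1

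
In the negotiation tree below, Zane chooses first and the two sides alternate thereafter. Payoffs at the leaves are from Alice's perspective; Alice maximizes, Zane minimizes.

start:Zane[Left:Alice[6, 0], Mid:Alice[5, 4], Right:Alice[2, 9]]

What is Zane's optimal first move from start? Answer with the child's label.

Left (Alice): max(6, 0) = 6
Mid (Alice): max(5, 4) = 5
Right (Alice): max(2, 9) = 9
start (Zane): min(6, 5, 9) = 5
Zane at start wants the lowest of {Left=6, Mid=5, Right=9}, so chooses Mid.

Mid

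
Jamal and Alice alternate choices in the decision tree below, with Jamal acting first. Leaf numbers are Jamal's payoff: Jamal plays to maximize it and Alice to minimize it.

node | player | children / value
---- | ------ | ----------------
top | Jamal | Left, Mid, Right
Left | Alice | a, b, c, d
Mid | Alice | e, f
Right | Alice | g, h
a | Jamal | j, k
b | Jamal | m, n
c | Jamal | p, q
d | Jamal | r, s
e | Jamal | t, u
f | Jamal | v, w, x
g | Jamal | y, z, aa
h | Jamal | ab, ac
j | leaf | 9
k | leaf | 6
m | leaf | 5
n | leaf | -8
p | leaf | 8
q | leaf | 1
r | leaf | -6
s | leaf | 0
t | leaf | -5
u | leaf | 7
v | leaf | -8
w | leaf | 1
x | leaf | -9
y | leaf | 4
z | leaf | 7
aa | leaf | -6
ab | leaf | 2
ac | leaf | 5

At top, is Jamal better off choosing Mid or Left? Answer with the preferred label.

Mid

e (Jamal): max(-5, 7) = 7
f (Jamal): max(-8, 1, -9) = 1
Mid (Alice): min(7, 1) = 1
a (Jamal): max(9, 6) = 9
b (Jamal): max(5, -8) = 5
c (Jamal): max(8, 1) = 8
d (Jamal): max(-6, 0) = 0
Left (Alice): min(9, 5, 8, 0) = 0
Jamal prefers the higher value; Mid=1, Left=0. Mid is better since 1 > 0.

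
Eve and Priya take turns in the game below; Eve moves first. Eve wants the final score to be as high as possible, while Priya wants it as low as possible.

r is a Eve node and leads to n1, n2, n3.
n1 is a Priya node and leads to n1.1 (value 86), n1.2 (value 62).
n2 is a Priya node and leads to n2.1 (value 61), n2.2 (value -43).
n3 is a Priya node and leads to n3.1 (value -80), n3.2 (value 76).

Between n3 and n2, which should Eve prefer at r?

n3 (Priya): min(-80, 76) = -80
n2 (Priya): min(61, -43) = -43
Eve prefers the higher value; n3=-80, n2=-43. n2 is better since -43 > -80.

n2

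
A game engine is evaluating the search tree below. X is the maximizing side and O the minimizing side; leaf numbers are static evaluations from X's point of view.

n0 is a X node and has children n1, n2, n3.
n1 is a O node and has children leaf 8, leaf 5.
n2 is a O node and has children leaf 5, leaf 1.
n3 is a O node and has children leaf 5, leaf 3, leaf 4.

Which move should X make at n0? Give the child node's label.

n1

n1 (O): min(8, 5) = 5
n2 (O): min(5, 1) = 1
n3 (O): min(5, 3, 4) = 3
n0 (X): max(5, 1, 3) = 5
X at n0 wants the highest of {n1=5, n2=1, n3=3}, so chooses n1.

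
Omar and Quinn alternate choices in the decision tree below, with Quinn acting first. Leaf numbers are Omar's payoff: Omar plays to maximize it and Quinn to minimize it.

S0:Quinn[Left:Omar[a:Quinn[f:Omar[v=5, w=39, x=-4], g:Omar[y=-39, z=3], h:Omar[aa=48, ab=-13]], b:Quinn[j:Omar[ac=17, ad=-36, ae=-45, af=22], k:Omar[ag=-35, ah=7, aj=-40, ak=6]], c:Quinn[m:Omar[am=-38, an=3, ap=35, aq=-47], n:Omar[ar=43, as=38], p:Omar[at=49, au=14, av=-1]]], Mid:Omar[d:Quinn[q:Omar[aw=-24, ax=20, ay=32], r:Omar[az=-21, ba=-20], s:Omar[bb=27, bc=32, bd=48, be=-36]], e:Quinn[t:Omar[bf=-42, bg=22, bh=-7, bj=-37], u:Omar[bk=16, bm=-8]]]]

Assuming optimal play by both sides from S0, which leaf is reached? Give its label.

bk

f (Omar): max(5, 39, -4) = 39
g (Omar): max(-39, 3) = 3
h (Omar): max(48, -13) = 48
a (Quinn): min(39, 3, 48) = 3
j (Omar): max(17, -36, -45, 22) = 22
k (Omar): max(-35, 7, -40, 6) = 7
b (Quinn): min(22, 7) = 7
m (Omar): max(-38, 3, 35, -47) = 35
n (Omar): max(43, 38) = 43
p (Omar): max(49, 14, -1) = 49
c (Quinn): min(35, 43, 49) = 35
Left (Omar): max(3, 7, 35) = 35
q (Omar): max(-24, 20, 32) = 32
r (Omar): max(-21, -20) = -20
s (Omar): max(27, 32, 48, -36) = 48
d (Quinn): min(32, -20, 48) = -20
t (Omar): max(-42, 22, -7, -37) = 22
u (Omar): max(16, -8) = 16
e (Quinn): min(22, 16) = 16
Mid (Omar): max(-20, 16) = 16
S0 (Quinn): min(35, 16) = 16
At S0, Quinn picks Mid (lowest: 16).
At Mid, Omar picks e (highest: 16).
At e, Quinn picks u (lowest: 16).
At u, Omar picks bk (highest: 16).
Terminal value 16.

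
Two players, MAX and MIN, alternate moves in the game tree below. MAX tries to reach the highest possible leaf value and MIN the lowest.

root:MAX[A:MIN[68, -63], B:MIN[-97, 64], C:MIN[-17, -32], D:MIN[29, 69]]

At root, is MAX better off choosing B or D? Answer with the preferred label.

D

B (MIN): min(-97, 64) = -97
D (MIN): min(29, 69) = 29
MAX prefers the higher value; B=-97, D=29. D is better since 29 > -97.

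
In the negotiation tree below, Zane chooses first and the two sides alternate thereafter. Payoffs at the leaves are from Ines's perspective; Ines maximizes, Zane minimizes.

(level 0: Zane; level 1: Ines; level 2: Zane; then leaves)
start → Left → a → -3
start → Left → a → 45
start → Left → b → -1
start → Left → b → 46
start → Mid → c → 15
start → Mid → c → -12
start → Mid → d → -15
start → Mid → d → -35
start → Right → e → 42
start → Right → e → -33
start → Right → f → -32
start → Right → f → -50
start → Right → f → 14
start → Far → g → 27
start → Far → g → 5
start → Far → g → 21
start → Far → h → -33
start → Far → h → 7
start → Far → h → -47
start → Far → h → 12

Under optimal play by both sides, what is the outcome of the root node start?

a (Zane): min(-3, 45) = -3
b (Zane): min(-1, 46) = -1
Left (Ines): max(-3, -1) = -1
c (Zane): min(15, -12) = -12
d (Zane): min(-15, -35) = -35
Mid (Ines): max(-12, -35) = -12
e (Zane): min(42, -33) = -33
f (Zane): min(-32, -50, 14) = -50
Right (Ines): max(-33, -50) = -33
g (Zane): min(27, 5, 21) = 5
h (Zane): min(-33, 7, -47, 12) = -47
Far (Ines): max(5, -47) = 5
start (Zane): min(-1, -12, -33, 5) = -33

-33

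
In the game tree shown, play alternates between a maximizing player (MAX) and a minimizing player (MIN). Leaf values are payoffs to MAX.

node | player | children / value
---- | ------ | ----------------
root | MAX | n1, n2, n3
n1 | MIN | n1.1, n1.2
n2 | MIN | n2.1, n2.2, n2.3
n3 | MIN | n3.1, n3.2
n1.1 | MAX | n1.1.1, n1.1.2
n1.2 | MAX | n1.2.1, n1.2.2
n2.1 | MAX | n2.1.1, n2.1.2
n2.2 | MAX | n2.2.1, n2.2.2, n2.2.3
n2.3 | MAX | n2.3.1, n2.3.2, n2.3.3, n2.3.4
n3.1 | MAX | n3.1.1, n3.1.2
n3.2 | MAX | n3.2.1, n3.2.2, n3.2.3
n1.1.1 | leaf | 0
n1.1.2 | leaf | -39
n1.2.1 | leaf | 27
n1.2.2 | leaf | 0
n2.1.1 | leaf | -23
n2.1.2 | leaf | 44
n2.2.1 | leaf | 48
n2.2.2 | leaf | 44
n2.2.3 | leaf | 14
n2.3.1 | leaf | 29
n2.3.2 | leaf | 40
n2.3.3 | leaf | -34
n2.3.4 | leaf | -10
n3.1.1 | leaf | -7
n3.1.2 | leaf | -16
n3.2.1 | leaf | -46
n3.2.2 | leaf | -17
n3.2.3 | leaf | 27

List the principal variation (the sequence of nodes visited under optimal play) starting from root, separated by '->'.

root -> n2 -> n2.3 -> n2.3.2

n1.1 (MAX): max(0, -39) = 0
n1.2 (MAX): max(27, 0) = 27
n1 (MIN): min(0, 27) = 0
n2.1 (MAX): max(-23, 44) = 44
n2.2 (MAX): max(48, 44, 14) = 48
n2.3 (MAX): max(29, 40, -34, -10) = 40
n2 (MIN): min(44, 48, 40) = 40
n3.1 (MAX): max(-7, -16) = -7
n3.2 (MAX): max(-46, -17, 27) = 27
n3 (MIN): min(-7, 27) = -7
root (MAX): max(0, 40, -7) = 40
At root, MAX picks n2 (highest: 40).
At n2, MIN picks n2.3 (lowest: 40).
At n2.3, MAX picks n2.3.2 (highest: 40).
Terminal value 40.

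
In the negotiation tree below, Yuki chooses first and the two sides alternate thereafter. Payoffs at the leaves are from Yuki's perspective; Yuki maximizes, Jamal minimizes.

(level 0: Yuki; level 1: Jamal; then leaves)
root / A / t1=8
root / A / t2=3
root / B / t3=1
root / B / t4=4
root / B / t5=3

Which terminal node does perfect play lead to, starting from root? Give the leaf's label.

t2

A (Jamal): min(8, 3) = 3
B (Jamal): min(1, 4, 3) = 1
root (Yuki): max(3, 1) = 3
At root, Yuki picks A (highest: 3).
At A, Jamal picks t2 (lowest: 3).
Terminal value 3.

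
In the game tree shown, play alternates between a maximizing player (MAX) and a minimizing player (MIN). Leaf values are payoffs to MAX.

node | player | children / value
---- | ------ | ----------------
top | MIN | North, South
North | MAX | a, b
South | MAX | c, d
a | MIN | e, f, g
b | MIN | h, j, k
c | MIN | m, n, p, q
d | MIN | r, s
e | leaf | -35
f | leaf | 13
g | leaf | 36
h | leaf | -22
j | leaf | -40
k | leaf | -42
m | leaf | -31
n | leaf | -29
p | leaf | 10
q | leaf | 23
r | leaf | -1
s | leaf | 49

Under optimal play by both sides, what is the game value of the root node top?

-35

a (MIN): min(-35, 13, 36) = -35
b (MIN): min(-22, -40, -42) = -42
North (MAX): max(-35, -42) = -35
c (MIN): min(-31, -29, 10, 23) = -31
d (MIN): min(-1, 49) = -1
South (MAX): max(-31, -1) = -1
top (MIN): min(-35, -1) = -35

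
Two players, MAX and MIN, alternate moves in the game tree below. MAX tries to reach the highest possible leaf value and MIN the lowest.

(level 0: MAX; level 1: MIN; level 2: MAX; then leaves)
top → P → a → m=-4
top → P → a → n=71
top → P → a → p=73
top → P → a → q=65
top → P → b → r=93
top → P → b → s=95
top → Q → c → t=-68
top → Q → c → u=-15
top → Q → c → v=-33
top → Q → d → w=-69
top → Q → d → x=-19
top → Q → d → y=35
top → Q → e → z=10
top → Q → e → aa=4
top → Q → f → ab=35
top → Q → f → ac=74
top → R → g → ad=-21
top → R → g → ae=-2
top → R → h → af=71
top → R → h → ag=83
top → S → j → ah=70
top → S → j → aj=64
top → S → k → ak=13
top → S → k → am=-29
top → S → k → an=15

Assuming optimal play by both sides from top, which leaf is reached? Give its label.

p

a (MAX): max(-4, 71, 73, 65) = 73
b (MAX): max(93, 95) = 95
P (MIN): min(73, 95) = 73
c (MAX): max(-68, -15, -33) = -15
d (MAX): max(-69, -19, 35) = 35
e (MAX): max(10, 4) = 10
f (MAX): max(35, 74) = 74
Q (MIN): min(-15, 35, 10, 74) = -15
g (MAX): max(-21, -2) = -2
h (MAX): max(71, 83) = 83
R (MIN): min(-2, 83) = -2
j (MAX): max(70, 64) = 70
k (MAX): max(13, -29, 15) = 15
S (MIN): min(70, 15) = 15
top (MAX): max(73, -15, -2, 15) = 73
At top, MAX picks P (highest: 73).
At P, MIN picks a (lowest: 73).
At a, MAX picks p (highest: 73).
Terminal value 73.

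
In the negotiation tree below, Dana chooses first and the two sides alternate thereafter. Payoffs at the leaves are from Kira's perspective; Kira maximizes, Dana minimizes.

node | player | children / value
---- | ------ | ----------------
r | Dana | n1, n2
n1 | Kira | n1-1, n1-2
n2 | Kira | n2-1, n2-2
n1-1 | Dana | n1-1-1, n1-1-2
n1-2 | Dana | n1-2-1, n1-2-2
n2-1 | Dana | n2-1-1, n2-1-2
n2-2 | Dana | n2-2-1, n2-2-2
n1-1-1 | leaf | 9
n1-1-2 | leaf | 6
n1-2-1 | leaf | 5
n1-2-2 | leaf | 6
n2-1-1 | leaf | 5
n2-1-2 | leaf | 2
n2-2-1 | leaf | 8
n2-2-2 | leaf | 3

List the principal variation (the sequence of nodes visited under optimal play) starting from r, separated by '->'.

n1-1 (Dana): min(9, 6) = 6
n1-2 (Dana): min(5, 6) = 5
n1 (Kira): max(6, 5) = 6
n2-1 (Dana): min(5, 2) = 2
n2-2 (Dana): min(8, 3) = 3
n2 (Kira): max(2, 3) = 3
r (Dana): min(6, 3) = 3
At r, Dana picks n2 (lowest: 3).
At n2, Kira picks n2-2 (highest: 3).
At n2-2, Dana picks n2-2-2 (lowest: 3).
Terminal value 3.

r -> n2 -> n2-2 -> n2-2-2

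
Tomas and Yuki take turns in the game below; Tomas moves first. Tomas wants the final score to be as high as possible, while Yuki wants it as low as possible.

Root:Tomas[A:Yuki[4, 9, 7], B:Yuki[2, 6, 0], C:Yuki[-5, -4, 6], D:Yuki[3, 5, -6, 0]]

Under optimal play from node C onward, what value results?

C (Yuki): min(-5, -4, 6) = -5

-5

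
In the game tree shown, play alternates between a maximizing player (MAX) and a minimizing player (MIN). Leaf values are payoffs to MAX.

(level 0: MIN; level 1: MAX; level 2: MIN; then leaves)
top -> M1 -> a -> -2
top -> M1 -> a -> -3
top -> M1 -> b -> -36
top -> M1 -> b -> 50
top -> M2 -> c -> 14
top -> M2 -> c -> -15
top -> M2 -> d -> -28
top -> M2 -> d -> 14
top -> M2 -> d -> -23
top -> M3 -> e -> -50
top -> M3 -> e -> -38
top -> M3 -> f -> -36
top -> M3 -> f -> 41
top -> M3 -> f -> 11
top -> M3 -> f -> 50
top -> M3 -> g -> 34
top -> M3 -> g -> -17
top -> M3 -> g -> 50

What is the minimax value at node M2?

c (MIN): min(14, -15) = -15
d (MIN): min(-28, 14, -23) = -28
M2 (MAX): max(-15, -28) = -15

-15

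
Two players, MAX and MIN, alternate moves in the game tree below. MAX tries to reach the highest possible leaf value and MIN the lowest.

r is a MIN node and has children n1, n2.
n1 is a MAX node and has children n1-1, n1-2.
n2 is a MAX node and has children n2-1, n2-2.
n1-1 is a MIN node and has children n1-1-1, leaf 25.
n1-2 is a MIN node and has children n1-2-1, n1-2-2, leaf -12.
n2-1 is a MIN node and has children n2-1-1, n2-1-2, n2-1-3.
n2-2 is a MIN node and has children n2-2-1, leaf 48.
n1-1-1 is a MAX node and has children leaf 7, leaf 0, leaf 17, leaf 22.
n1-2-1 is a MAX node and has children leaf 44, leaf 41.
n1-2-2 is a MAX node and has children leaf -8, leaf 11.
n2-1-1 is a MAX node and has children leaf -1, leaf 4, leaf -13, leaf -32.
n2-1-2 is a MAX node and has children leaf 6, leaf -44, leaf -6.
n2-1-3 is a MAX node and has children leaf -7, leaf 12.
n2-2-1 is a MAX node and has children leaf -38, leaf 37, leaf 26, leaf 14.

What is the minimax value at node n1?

22

n1-1-1 (MAX): max(7, 0, 17, 22) = 22
n1-1 (MIN): min(22, 25) = 22
n1-2-1 (MAX): max(44, 41) = 44
n1-2-2 (MAX): max(-8, 11) = 11
n1-2 (MIN): min(44, 11, -12) = -12
n1 (MAX): max(22, -12) = 22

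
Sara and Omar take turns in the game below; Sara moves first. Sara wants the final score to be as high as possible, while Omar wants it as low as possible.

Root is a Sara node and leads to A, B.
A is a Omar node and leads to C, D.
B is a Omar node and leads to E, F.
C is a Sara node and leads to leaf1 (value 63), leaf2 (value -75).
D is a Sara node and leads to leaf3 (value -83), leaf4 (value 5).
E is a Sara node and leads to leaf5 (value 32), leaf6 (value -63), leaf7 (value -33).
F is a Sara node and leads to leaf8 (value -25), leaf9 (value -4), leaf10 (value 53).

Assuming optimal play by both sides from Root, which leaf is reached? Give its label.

C (Sara): max(63, -75) = 63
D (Sara): max(-83, 5) = 5
A (Omar): min(63, 5) = 5
E (Sara): max(32, -63, -33) = 32
F (Sara): max(-25, -4, 53) = 53
B (Omar): min(32, 53) = 32
Root (Sara): max(5, 32) = 32
At Root, Sara picks B (highest: 32).
At B, Omar picks E (lowest: 32).
At E, Sara picks leaf5 (highest: 32).
Terminal value 32.

leaf5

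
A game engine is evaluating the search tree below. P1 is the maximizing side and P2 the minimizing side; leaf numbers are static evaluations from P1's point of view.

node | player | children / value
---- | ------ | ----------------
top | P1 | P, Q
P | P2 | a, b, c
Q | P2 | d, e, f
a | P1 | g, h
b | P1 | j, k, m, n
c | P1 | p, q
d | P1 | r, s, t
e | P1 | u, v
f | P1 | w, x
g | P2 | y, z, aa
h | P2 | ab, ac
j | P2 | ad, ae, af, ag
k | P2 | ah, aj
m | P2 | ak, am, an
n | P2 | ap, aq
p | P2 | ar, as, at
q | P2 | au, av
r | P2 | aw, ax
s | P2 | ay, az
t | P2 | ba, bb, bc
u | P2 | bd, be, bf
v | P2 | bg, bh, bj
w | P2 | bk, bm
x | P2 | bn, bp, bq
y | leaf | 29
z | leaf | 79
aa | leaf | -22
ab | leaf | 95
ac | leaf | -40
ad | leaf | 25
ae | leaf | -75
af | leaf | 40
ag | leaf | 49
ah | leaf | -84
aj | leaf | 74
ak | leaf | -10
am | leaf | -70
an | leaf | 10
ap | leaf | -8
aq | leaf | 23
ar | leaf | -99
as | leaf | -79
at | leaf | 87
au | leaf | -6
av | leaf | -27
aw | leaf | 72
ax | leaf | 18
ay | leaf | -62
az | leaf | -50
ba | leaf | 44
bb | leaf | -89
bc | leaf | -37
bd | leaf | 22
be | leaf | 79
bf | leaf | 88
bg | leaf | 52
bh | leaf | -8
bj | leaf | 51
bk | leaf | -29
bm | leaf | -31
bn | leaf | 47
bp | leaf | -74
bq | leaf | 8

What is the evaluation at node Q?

-31

r (P2): min(72, 18) = 18
s (P2): min(-62, -50) = -62
t (P2): min(44, -89, -37) = -89
d (P1): max(18, -62, -89) = 18
u (P2): min(22, 79, 88) = 22
v (P2): min(52, -8, 51) = -8
e (P1): max(22, -8) = 22
w (P2): min(-29, -31) = -31
x (P2): min(47, -74, 8) = -74
f (P1): max(-31, -74) = -31
Q (P2): min(18, 22, -31) = -31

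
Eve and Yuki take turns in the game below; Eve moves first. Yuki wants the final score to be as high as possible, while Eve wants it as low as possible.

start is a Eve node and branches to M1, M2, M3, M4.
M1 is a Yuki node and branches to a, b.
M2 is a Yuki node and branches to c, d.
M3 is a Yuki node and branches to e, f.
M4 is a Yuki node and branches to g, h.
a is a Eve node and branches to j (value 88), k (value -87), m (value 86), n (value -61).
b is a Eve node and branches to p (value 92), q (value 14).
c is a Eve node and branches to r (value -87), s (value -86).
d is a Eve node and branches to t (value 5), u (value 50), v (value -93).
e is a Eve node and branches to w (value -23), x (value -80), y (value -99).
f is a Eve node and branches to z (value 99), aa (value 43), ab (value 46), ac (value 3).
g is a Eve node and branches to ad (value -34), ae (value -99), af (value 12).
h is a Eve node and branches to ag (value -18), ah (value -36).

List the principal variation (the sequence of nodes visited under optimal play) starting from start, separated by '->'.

start -> M2 -> c -> r

a (Eve): min(88, -87, 86, -61) = -87
b (Eve): min(92, 14) = 14
M1 (Yuki): max(-87, 14) = 14
c (Eve): min(-87, -86) = -87
d (Eve): min(5, 50, -93) = -93
M2 (Yuki): max(-87, -93) = -87
e (Eve): min(-23, -80, -99) = -99
f (Eve): min(99, 43, 46, 3) = 3
M3 (Yuki): max(-99, 3) = 3
g (Eve): min(-34, -99, 12) = -99
h (Eve): min(-18, -36) = -36
M4 (Yuki): max(-99, -36) = -36
start (Eve): min(14, -87, 3, -36) = -87
At start, Eve picks M2 (lowest: -87).
At M2, Yuki picks c (highest: -87).
At c, Eve picks r (lowest: -87).
Terminal value -87.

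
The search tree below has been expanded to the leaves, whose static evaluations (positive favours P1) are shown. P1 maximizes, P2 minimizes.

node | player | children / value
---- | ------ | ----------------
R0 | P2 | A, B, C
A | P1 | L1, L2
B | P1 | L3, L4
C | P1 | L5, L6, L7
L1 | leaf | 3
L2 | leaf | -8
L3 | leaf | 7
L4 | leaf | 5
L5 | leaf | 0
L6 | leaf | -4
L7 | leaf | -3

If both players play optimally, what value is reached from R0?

0

A (P1): max(3, -8) = 3
B (P1): max(7, 5) = 7
C (P1): max(0, -4, -3) = 0
R0 (P2): min(3, 7, 0) = 0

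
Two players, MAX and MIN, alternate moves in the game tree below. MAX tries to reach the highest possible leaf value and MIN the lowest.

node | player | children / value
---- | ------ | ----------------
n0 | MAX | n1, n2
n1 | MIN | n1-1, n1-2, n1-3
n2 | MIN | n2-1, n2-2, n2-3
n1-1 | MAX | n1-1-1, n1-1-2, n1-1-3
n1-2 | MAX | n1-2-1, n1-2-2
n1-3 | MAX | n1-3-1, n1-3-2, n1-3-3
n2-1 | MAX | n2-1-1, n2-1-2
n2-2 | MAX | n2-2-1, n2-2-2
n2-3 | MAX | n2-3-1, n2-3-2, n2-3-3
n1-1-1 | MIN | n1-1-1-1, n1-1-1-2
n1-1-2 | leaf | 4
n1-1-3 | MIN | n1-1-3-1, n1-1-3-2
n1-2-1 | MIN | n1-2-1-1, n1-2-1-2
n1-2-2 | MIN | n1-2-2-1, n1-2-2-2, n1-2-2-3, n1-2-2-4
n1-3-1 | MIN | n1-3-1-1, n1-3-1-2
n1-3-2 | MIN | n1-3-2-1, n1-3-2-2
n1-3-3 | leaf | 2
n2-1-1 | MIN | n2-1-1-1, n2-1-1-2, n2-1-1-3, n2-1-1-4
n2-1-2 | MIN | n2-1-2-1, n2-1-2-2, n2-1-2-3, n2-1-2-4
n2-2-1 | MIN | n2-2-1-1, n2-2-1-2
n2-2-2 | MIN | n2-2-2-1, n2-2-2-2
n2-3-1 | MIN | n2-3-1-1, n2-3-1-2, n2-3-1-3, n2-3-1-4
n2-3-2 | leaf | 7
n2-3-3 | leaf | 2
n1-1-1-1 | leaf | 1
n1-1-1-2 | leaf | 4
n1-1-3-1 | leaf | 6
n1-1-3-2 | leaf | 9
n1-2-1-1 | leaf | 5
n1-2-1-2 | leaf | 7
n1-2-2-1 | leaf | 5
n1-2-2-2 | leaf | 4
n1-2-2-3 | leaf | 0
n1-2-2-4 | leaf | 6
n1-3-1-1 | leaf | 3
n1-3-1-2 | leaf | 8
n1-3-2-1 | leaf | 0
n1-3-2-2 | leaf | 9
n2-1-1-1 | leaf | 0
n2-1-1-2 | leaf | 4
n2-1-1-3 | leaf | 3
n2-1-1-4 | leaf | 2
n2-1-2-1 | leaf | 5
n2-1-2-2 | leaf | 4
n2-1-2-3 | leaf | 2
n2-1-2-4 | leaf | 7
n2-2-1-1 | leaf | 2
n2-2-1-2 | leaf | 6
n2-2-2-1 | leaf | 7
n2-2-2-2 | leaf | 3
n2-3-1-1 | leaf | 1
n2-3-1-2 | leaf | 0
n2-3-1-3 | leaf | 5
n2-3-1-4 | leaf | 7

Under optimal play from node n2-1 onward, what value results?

2

n2-1-1 (MIN): min(0, 4, 3, 2) = 0
n2-1-2 (MIN): min(5, 4, 2, 7) = 2
n2-1 (MAX): max(0, 2) = 2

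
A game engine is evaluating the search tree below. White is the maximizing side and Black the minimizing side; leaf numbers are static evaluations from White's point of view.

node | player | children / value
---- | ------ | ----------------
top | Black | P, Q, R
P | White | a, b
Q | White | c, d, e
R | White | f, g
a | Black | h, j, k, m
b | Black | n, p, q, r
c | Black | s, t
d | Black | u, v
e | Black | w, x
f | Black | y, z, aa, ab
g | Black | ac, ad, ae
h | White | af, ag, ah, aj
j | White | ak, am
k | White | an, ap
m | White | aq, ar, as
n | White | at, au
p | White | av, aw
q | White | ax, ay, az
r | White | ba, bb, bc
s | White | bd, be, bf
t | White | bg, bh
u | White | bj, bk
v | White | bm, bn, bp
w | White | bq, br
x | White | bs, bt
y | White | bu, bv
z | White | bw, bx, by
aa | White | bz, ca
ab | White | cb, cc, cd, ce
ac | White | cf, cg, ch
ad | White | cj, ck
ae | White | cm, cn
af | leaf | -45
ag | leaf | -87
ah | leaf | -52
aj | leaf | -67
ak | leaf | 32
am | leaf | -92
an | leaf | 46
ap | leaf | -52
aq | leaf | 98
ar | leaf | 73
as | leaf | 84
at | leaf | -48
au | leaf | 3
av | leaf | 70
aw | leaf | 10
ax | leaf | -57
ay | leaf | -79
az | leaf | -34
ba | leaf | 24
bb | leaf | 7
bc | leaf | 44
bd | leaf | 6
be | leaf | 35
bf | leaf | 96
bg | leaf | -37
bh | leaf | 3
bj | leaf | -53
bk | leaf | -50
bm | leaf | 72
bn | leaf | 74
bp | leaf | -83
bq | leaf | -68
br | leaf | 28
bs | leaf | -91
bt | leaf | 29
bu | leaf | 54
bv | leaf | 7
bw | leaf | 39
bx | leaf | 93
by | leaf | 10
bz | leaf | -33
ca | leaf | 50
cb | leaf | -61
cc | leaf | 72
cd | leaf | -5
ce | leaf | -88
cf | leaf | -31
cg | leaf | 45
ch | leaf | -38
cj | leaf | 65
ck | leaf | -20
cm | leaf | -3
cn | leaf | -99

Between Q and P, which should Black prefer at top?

P

s (White): max(6, 35, 96) = 96
t (White): max(-37, 3) = 3
c (Black): min(96, 3) = 3
u (White): max(-53, -50) = -50
v (White): max(72, 74, -83) = 74
d (Black): min(-50, 74) = -50
w (White): max(-68, 28) = 28
x (White): max(-91, 29) = 29
e (Black): min(28, 29) = 28
Q (White): max(3, -50, 28) = 28
h (White): max(-45, -87, -52, -67) = -45
j (White): max(32, -92) = 32
k (White): max(46, -52) = 46
m (White): max(98, 73, 84) = 98
a (Black): min(-45, 32, 46, 98) = -45
n (White): max(-48, 3) = 3
p (White): max(70, 10) = 70
q (White): max(-57, -79, -34) = -34
r (White): max(24, 7, 44) = 44
b (Black): min(3, 70, -34, 44) = -34
P (White): max(-45, -34) = -34
Black prefers the lower value; Q=28, P=-34. P is better since -34 < 28.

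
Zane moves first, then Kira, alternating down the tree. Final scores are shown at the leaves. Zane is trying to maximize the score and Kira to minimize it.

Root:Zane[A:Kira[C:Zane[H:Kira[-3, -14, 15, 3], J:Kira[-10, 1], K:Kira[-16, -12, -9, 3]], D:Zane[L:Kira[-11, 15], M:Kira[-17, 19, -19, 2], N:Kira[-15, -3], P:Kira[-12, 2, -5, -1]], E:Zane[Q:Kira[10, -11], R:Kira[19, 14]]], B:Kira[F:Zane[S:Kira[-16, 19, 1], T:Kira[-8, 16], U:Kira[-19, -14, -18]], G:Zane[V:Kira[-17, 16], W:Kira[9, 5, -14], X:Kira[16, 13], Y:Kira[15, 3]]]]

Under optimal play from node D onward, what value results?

L (Kira): min(-11, 15) = -11
M (Kira): min(-17, 19, -19, 2) = -19
N (Kira): min(-15, -3) = -15
P (Kira): min(-12, 2, -5, -1) = -12
D (Zane): max(-11, -19, -15, -12) = -11

-11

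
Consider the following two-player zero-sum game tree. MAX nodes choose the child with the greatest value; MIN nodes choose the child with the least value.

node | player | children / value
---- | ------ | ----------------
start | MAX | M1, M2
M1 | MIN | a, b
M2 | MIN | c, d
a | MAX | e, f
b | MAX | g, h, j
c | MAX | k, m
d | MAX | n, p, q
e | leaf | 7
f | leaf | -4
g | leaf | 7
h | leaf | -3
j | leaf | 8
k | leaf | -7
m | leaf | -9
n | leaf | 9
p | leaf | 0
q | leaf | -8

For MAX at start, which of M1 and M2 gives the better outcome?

a (MAX): max(7, -4) = 7
b (MAX): max(7, -3, 8) = 8
M1 (MIN): min(7, 8) = 7
c (MAX): max(-7, -9) = -7
d (MAX): max(9, 0, -8) = 9
M2 (MIN): min(-7, 9) = -7
MAX prefers the higher value; M1=7, M2=-7. M1 is better since 7 > -7.

M1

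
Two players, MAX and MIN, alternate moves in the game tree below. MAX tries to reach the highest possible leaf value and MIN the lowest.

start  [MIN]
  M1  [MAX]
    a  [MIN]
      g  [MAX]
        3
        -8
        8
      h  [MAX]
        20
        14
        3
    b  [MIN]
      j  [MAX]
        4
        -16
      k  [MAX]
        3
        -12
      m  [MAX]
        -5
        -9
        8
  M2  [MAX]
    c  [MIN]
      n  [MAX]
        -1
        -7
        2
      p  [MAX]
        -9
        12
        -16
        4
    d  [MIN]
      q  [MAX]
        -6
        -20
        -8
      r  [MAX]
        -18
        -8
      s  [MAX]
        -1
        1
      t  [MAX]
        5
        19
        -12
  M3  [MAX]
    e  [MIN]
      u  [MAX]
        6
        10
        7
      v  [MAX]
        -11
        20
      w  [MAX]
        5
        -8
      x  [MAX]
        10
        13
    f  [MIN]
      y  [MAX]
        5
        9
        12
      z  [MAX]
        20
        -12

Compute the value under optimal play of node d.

q (MAX): max(-6, -20, -8) = -6
r (MAX): max(-18, -8) = -8
s (MAX): max(-1, 1) = 1
t (MAX): max(5, 19, -12) = 19
d (MIN): min(-6, -8, 1, 19) = -8

-8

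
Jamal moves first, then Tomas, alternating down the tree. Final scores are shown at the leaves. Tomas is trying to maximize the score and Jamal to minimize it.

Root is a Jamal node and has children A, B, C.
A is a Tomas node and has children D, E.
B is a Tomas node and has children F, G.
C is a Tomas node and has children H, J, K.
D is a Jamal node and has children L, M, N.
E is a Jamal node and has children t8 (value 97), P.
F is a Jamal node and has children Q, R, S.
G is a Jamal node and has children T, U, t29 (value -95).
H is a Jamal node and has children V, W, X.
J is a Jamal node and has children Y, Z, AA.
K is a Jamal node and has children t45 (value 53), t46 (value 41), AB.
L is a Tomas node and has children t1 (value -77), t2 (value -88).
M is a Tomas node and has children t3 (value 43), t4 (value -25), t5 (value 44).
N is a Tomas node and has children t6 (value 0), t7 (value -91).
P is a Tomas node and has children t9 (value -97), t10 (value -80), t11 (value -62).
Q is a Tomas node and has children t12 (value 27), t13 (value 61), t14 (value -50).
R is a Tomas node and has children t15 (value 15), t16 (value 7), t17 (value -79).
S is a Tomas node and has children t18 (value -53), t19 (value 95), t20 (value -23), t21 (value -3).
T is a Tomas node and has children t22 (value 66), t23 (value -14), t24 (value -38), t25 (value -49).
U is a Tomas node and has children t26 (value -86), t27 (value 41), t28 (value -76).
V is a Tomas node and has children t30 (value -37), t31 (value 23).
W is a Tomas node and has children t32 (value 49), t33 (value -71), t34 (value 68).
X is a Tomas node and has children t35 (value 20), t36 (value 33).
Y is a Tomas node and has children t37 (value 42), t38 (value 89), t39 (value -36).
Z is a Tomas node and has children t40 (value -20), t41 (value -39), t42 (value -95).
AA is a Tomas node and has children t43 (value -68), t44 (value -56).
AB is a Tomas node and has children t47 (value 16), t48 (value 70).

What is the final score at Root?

-62

L (Tomas): max(-77, -88) = -77
M (Tomas): max(43, -25, 44) = 44
N (Tomas): max(0, -91) = 0
D (Jamal): min(-77, 44, 0) = -77
P (Tomas): max(-97, -80, -62) = -62
E (Jamal): min(97, -62) = -62
A (Tomas): max(-77, -62) = -62
Q (Tomas): max(27, 61, -50) = 61
R (Tomas): max(15, 7, -79) = 15
S (Tomas): max(-53, 95, -23, -3) = 95
F (Jamal): min(61, 15, 95) = 15
T (Tomas): max(66, -14, -38, -49) = 66
U (Tomas): max(-86, 41, -76) = 41
G (Jamal): min(66, 41, -95) = -95
B (Tomas): max(15, -95) = 15
V (Tomas): max(-37, 23) = 23
W (Tomas): max(49, -71, 68) = 68
X (Tomas): max(20, 33) = 33
H (Jamal): min(23, 68, 33) = 23
Y (Tomas): max(42, 89, -36) = 89
Z (Tomas): max(-20, -39, -95) = -20
AA (Tomas): max(-68, -56) = -56
J (Jamal): min(89, -20, -56) = -56
AB (Tomas): max(16, 70) = 70
K (Jamal): min(53, 41, 70) = 41
C (Tomas): max(23, -56, 41) = 41
Root (Jamal): min(-62, 15, 41) = -62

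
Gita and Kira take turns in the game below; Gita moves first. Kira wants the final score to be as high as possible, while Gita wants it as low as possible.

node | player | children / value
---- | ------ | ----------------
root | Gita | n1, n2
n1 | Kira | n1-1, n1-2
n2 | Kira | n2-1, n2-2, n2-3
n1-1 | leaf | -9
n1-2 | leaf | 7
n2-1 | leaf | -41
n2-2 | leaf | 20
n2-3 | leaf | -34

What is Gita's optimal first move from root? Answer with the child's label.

n1 (Kira): max(-9, 7) = 7
n2 (Kira): max(-41, 20, -34) = 20
root (Gita): min(7, 20) = 7
Gita at root wants the lowest of {n1=7, n2=20}, so chooses n1.

n1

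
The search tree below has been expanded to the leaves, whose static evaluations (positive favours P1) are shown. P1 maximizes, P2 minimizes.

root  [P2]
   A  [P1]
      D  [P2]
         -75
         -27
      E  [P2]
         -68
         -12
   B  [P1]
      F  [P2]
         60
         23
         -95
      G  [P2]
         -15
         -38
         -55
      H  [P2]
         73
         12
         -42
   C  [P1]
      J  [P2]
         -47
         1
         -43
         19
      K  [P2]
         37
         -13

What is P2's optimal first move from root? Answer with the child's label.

D (P2): min(-75, -27) = -75
E (P2): min(-68, -12) = -68
A (P1): max(-75, -68) = -68
F (P2): min(60, 23, -95) = -95
G (P2): min(-15, -38, -55) = -55
H (P2): min(73, 12, -42) = -42
B (P1): max(-95, -55, -42) = -42
J (P2): min(-47, 1, -43, 19) = -47
K (P2): min(37, -13) = -13
C (P1): max(-47, -13) = -13
root (P2): min(-68, -42, -13) = -68
P2 at root wants the lowest of {A=-68, B=-42, C=-13}, so chooses A.

A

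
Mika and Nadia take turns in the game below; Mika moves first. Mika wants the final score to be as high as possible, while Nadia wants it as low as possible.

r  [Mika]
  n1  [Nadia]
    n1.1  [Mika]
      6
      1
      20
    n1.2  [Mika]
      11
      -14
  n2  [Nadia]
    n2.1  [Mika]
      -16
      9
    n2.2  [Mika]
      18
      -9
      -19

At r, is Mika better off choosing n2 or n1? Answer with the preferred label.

n1

n2.1 (Mika): max(-16, 9) = 9
n2.2 (Mika): max(18, -9, -19) = 18
n2 (Nadia): min(9, 18) = 9
n1.1 (Mika): max(6, 1, 20) = 20
n1.2 (Mika): max(11, -14) = 11
n1 (Nadia): min(20, 11) = 11
Mika prefers the higher value; n2=9, n1=11. n1 is better since 11 > 9.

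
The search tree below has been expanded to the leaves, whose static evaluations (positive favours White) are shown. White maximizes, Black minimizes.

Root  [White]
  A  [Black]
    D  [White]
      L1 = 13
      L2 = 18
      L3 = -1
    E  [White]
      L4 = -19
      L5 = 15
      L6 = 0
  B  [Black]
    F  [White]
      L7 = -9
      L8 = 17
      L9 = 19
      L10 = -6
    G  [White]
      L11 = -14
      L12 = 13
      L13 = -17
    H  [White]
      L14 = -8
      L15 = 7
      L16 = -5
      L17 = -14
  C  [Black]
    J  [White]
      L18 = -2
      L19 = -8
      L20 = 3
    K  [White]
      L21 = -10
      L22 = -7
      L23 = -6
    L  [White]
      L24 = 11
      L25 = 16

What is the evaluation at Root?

D (White): max(13, 18, -1) = 18
E (White): max(-19, 15, 0) = 15
A (Black): min(18, 15) = 15
F (White): max(-9, 17, 19, -6) = 19
G (White): max(-14, 13, -17) = 13
H (White): max(-8, 7, -5, -14) = 7
B (Black): min(19, 13, 7) = 7
J (White): max(-2, -8, 3) = 3
K (White): max(-10, -7, -6) = -6
L (White): max(11, 16) = 16
C (Black): min(3, -6, 16) = -6
Root (White): max(15, 7, -6) = 15

15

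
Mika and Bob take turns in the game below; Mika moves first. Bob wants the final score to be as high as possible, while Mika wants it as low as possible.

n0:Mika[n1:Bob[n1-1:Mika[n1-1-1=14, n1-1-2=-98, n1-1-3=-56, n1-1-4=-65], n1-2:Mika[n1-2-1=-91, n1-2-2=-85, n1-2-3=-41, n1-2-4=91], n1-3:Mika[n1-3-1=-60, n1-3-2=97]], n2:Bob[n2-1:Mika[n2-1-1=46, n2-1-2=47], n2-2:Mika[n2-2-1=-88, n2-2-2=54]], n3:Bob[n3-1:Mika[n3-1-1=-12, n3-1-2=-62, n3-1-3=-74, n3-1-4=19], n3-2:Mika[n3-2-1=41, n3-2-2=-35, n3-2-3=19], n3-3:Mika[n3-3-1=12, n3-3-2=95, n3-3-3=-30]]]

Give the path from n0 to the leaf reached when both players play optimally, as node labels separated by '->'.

n1-1 (Mika): min(14, -98, -56, -65) = -98
n1-2 (Mika): min(-91, -85, -41, 91) = -91
n1-3 (Mika): min(-60, 97) = -60
n1 (Bob): max(-98, -91, -60) = -60
n2-1 (Mika): min(46, 47) = 46
n2-2 (Mika): min(-88, 54) = -88
n2 (Bob): max(46, -88) = 46
n3-1 (Mika): min(-12, -62, -74, 19) = -74
n3-2 (Mika): min(41, -35, 19) = -35
n3-3 (Mika): min(12, 95, -30) = -30
n3 (Bob): max(-74, -35, -30) = -30
n0 (Mika): min(-60, 46, -30) = -60
At n0, Mika picks n1 (lowest: -60).
At n1, Bob picks n1-3 (highest: -60).
At n1-3, Mika picks n1-3-1 (lowest: -60).
Terminal value -60.

n0 -> n1 -> n1-3 -> n1-3-1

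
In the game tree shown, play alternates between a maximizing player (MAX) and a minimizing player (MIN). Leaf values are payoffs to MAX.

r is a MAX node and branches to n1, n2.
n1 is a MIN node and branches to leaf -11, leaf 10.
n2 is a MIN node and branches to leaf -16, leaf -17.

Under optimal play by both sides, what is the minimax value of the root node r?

n1 (MIN): min(-11, 10) = -11
n2 (MIN): min(-16, -17) = -17
r (MAX): max(-11, -17) = -11

-11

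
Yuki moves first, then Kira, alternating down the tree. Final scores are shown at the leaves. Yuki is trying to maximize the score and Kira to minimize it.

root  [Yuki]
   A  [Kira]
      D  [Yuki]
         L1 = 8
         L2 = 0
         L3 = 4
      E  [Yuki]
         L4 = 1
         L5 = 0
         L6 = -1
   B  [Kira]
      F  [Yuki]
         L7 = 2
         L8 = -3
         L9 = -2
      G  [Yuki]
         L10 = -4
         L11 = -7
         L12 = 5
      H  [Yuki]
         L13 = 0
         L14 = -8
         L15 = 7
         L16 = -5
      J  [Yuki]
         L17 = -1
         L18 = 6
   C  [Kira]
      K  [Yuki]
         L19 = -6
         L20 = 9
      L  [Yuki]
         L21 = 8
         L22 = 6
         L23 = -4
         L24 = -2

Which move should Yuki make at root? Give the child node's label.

C

D (Yuki): max(8, 0, 4) = 8
E (Yuki): max(1, 0, -1) = 1
A (Kira): min(8, 1) = 1
F (Yuki): max(2, -3, -2) = 2
G (Yuki): max(-4, -7, 5) = 5
H (Yuki): max(0, -8, 7, -5) = 7
J (Yuki): max(-1, 6) = 6
B (Kira): min(2, 5, 7, 6) = 2
K (Yuki): max(-6, 9) = 9
L (Yuki): max(8, 6, -4, -2) = 8
C (Kira): min(9, 8) = 8
root (Yuki): max(1, 2, 8) = 8
Yuki at root wants the highest of {A=1, B=2, C=8}, so chooses C.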